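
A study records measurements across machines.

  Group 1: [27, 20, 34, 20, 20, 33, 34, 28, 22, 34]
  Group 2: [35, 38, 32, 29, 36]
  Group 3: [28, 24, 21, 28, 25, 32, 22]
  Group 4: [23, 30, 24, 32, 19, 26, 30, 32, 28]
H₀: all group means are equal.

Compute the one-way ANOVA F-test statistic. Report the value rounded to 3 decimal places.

test statistic = 3.165

Group means [27.20, 34.00, 25.71, 27.11], grand mean 27.935
SSB = Σnᵢ(x̄ᵢ−x̄)² = 229.954; SSW = ΣΣ(x−x̄ᵢ)² = 653.917
MSB = 229.954/3 = 76.6512; MSW = 653.917/27 = 24.2192
F = MSB/MSW = 3.1649
df = (3, 27)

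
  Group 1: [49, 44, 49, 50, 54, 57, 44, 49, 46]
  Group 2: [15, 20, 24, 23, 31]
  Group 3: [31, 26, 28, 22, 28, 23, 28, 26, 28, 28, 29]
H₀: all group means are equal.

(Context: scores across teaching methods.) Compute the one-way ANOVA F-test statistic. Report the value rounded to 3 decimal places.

test statistic = 100.769

Group means [49.11, 22.60, 27.00], grand mean 34.080
SSB = Σnᵢ(x̄ᵢ−x̄)² = 3243.751; SSW = ΣΣ(x−x̄ᵢ)² = 354.089
MSB = 3243.751/2 = 1621.8756; MSW = 354.089/22 = 16.0949
F = MSB/MSW = 100.7692
df = (2, 22)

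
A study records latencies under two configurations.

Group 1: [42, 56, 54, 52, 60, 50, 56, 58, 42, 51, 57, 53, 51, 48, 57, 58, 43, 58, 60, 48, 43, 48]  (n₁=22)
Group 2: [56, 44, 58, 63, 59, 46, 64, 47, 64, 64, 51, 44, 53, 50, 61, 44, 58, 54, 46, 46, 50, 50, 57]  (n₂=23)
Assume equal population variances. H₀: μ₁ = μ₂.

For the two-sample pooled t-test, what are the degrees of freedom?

df = n₁ + n₂ − 2 = 22 + 23 − 2 = 43

degrees of freedom = 43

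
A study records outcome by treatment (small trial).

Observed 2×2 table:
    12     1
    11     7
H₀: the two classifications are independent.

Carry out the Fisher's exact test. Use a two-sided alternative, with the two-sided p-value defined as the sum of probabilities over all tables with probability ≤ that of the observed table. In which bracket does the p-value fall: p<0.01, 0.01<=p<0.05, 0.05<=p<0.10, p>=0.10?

p-value bracket: 0.05<=p<0.10

Margins: r₁=13, r₂=18, c₁=23, c₂=8, n=31
p_obs = C(13,12)·C(18,11)/C(31,23); sum pmf over tables with pmf ≤ p_obs
p-value (two-sided) = 0.09535
→ bracket: 0.05<=p<0.10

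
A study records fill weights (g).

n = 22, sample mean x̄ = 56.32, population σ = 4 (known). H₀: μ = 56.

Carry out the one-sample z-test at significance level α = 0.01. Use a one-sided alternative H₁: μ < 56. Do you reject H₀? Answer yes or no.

reject H₀: no

SE = σ/√n = 4/√22 = 0.8528
z = (x̄−μ₀)/SE = (56.32−56)/0.8528 = 0.3752
p-value (one-sided, H₁ less) = 0.64626
At α=0.01: p ≥ α → fail to reject H₀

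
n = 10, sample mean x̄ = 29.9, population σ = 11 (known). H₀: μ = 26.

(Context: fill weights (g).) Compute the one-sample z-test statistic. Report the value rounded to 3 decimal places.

test statistic = 1.121

SE = σ/√n = 11/√10 = 3.4785
z = (x̄−μ₀)/SE = (29.9−26)/3.4785 = 1.1212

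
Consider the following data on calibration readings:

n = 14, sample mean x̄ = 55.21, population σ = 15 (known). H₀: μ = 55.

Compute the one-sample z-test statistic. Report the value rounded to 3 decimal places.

SE = σ/√n = 15/√14 = 4.0089
z = (x̄−μ₀)/SE = (55.21−55)/4.0089 = 0.0524

test statistic = 0.052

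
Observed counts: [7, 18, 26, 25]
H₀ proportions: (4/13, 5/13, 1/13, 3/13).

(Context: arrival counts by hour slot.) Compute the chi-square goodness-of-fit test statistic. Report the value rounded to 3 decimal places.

n = 76; E_i = n·p_i = [23.38, 29.23, 5.85, 17.54]
χ² = (7−23.38)²/23.38 + (18−29.23)²/29.23 + (26−5.85)²/5.85 + (25−17.54)²/17.54 = 88.4471
df = 3

test statistic = 88.447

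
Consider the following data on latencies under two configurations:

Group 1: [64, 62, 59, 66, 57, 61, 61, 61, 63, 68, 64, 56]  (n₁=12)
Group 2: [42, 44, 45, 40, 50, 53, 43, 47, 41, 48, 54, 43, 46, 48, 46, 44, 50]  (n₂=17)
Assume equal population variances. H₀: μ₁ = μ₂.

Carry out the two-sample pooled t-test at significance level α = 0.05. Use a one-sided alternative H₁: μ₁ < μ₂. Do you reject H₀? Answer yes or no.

reject H₀: no

x̄₁=61.833, s₁=3.486, n₁=12
x̄₂=46.118, s₂=4.014, n₂=17
s_p² = [11·3.486² + 16·4.014²]/27 = 14.4975
SE = √(s_p²·(1/12+1/17)) = 1.4356
t = (61.833−46.118)/1.4356 = 10.9472
df = 27
p-value (one-sided, H₁ less) = 1.00000
At α=0.05: p ≥ α → fail to reject H₀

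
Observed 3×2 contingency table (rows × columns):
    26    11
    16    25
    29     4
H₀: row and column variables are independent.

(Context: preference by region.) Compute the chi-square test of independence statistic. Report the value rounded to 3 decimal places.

test statistic = 19.890

Row totals [37, 41, 33], col totals [71, 40], n=111
χ² = (26−23.67)²/23.67 + (11−13.33)²/13.33 + (16−26.23)²/26.23 + (25−14.77)²/14.77 + (29−21.11)²/21.11 + (4−11.89)²/11.89 = 19.8898
df = 2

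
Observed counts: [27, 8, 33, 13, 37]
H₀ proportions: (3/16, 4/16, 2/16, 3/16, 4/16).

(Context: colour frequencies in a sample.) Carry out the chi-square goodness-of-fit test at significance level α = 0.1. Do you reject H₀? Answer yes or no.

n = 118; E_i = n·p_i = [22.12, 29.50, 14.75, 22.12, 29.50]
χ² = (27−22.12)²/22.12 + (8−29.50)²/29.50 + (33−14.75)²/14.75 + (13−22.12)²/22.12 + (37−29.50)²/29.50 = 44.9944
df = 4
p-value (upper-tail) = 0.00000
At α=0.1: p < α → reject H₀

reject H₀: yes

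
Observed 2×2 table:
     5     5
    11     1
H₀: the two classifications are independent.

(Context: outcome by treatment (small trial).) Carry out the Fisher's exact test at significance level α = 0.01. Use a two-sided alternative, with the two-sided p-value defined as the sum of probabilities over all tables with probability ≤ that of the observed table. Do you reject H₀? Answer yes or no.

reject H₀: no

Margins: r₁=10, r₂=12, c₁=16, c₂=6, n=22
p_obs = C(10,5)·C(12,11)/C(22,16); sum pmf over tables with pmf ≤ p_obs
p-value (two-sided) = 0.05573
At α=0.01: p ≥ α → fail to reject H₀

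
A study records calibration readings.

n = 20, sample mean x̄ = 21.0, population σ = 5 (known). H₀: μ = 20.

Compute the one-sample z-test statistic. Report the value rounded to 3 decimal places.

SE = σ/√n = 5/√20 = 1.1180
z = (x̄−μ₀)/SE = (21.0−20)/1.1180 = 0.8944

test statistic = 0.894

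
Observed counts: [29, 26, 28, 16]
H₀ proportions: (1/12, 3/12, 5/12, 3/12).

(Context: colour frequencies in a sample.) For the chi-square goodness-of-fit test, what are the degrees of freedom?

df = k − 1 = 4 − 1 = 3

degrees of freedom = 3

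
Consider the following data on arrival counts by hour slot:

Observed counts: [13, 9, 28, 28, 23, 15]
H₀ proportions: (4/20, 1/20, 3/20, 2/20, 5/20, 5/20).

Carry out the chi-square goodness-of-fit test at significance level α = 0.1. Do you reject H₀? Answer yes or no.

reject H₀: yes

n = 116; E_i = n·p_i = [23.20, 5.80, 17.40, 11.60, 29.00, 29.00]
χ² = (13−23.20)²/23.20 + (9−5.80)²/5.80 + (28−17.40)²/17.40 + (28−11.60)²/11.60 + (23−29.00)²/29.00 + (15−29.00)²/29.00 = 43.8937
df = 5
p-value (upper-tail) = 0.00000
At α=0.1: p < α → reject H₀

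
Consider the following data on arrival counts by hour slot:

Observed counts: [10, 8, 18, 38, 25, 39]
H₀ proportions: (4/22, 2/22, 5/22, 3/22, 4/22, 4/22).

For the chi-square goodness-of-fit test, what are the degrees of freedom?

df = k − 1 = 6 − 1 = 5

degrees of freedom = 5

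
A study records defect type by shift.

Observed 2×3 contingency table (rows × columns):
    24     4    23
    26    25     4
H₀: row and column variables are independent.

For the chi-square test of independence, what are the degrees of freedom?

degrees of freedom = 2

df = (r−1)(c−1) = (2−1)·(3−1) = 2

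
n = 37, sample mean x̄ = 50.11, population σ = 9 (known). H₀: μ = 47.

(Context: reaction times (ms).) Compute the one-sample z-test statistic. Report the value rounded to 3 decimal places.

SE = σ/√n = 9/√37 = 1.4796
z = (x̄−μ₀)/SE = (50.11−47)/1.4796 = 2.1019

test statistic = 2.102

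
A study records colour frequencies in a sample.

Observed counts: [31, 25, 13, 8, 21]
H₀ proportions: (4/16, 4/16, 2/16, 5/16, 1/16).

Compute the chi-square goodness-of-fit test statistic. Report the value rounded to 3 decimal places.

test statistic = 54.620

n = 98; E_i = n·p_i = [24.50, 24.50, 12.25, 30.62, 6.12]
χ² = (31−24.50)²/24.50 + (25−24.50)²/24.50 + (13−12.25)²/12.25 + (8−30.62)²/30.62 + (21−6.12)²/6.12 = 54.6204
df = 4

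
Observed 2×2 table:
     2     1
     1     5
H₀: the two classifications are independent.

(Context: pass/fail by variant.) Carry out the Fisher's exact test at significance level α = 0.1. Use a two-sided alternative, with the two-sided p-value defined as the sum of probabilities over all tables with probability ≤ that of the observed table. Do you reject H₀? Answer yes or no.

reject H₀: no

Margins: r₁=3, r₂=6, c₁=3, c₂=6, n=9
p_obs = C(3,2)·C(6,1)/C(9,3); sum pmf over tables with pmf ≤ p_obs
p-value (two-sided) = 0.22619
At α=0.1: p ≥ α → fail to reject H₀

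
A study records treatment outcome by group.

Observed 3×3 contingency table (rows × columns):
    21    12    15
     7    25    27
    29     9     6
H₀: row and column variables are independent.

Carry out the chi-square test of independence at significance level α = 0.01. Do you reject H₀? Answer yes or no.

reject H₀: yes

Row totals [48, 59, 44], col totals [57, 46, 48], n=151
χ² = (21−18.12)²/18.12 + (12−14.62)²/14.62 + (15−15.26)²/15.26 + (7−22.27)²/22.27 + (25−17.97)²/17.97 + (27−18.75)²/18.75 + (29−16.61)²/16.61 + (9−13.40)²/13.40 + (6−13.99)²/13.99 = 33.0272
df = 4
p-value (upper-tail) = 0.00000
At α=0.01: p < α → reject H₀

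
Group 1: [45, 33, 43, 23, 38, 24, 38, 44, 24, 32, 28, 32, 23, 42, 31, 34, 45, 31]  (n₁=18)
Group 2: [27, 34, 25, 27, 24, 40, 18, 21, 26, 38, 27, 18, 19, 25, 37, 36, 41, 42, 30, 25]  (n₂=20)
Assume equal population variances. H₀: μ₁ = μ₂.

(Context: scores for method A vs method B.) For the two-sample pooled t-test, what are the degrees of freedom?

df = n₁ + n₂ − 2 = 18 + 20 − 2 = 36

degrees of freedom = 36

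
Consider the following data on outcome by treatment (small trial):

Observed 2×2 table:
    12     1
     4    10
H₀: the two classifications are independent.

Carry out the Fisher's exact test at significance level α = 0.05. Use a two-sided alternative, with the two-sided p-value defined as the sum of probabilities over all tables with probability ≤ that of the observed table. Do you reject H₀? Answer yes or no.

Margins: r₁=13, r₂=14, c₁=16, c₂=11, n=27
p_obs = C(13,12)·C(14,4)/C(27,16); sum pmf over tables with pmf ≤ p_obs
p-value (two-sided) = 0.00134
At α=0.05: p < α → reject H₀

reject H₀: yes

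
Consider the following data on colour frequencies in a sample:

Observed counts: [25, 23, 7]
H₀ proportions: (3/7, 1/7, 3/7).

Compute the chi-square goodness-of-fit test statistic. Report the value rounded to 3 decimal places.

test statistic = 40.921

n = 55; E_i = n·p_i = [23.57, 7.86, 23.57]
χ² = (25−23.57)²/23.57 + (23−7.86)²/7.86 + (7−23.57)²/23.57 = 40.9212
df = 2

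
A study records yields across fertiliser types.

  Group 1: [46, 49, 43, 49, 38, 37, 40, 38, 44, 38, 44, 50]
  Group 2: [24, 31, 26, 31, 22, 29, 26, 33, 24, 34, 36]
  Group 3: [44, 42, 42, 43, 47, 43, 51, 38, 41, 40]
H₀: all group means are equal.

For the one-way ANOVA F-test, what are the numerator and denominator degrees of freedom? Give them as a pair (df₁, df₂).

k = 3 groups, N = 33 total
df = (k−1, N−k) = (3−1, 33−3) = (2, 30)

degrees of freedom = [2, 30]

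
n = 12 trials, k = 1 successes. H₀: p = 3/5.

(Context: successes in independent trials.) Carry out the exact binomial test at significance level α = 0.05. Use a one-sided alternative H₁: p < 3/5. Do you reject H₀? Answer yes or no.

Exact binomial: n=12, k=1, p₀=3/5=0.6000
P(X≤1) from Σ C(n,i)·p₀^i·(1−p₀)^(n−i)
p-value (one-sided, H₁ less) = 0.00032
At α=0.05: p < α → reject H₀

reject H₀: yes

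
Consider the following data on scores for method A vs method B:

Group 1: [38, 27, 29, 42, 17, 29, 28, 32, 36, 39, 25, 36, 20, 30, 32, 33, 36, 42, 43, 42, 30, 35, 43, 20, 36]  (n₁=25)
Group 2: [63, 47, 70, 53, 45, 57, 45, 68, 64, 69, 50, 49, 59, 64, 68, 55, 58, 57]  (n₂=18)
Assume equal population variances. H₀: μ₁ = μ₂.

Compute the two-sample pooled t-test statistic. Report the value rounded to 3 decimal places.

test statistic = -10.337

x̄₁=32.800, s₁=7.399, n₁=25
x̄₂=57.833, s₂=8.410, n₂=18
s_p² = [24·7.399² + 17·8.410²]/41 = 61.3780
SE = √(s_p²·(1/25+1/18)) = 2.4218
t = (32.800−57.833)/2.4218 = -10.3368
df = 41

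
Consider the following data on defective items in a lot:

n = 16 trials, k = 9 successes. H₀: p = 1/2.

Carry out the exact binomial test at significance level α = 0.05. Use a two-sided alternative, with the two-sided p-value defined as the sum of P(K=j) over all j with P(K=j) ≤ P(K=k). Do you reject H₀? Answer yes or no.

reject H₀: no

Exact binomial: n=16, k=9, p₀=1/2=0.5000
P(X=j) = C(n,j)·p₀^j·(1−p₀)^(n−j); p = Σ P(X=j) over j with P(X=j) ≤ P(X=9)
p-value (two-sided) = 0.80362
At α=0.05: p ≥ α → fail to reject H₀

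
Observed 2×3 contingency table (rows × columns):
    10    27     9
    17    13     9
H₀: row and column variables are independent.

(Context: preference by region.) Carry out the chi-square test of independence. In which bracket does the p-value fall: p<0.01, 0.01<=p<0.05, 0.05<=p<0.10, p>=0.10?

Row totals [46, 39], col totals [27, 40, 18], n=85
χ² = (10−14.61)²/14.61 + (27−21.65)²/21.65 + (9−9.74)²/9.74 + (17−12.39)²/12.39 + (13−18.35)²/18.35 + (9−8.26)²/8.26 = 6.1803
df = 2
p-value (upper-tail) = 0.04550
→ bracket: 0.01<=p<0.05

p-value bracket: 0.01<=p<0.05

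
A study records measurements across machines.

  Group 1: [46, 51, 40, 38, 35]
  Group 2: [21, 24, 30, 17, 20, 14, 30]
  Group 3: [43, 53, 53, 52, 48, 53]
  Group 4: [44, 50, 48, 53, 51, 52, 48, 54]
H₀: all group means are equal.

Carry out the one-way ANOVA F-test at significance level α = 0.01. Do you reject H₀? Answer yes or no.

reject H₀: yes

Group means [42.00, 22.29, 50.33, 50.00], grand mean 41.077
SSB = Σnᵢ(x̄ᵢ−x̄)² = 3627.084; SSW = ΣΣ(x−x̄ᵢ)² = 548.762
MSB = 3627.084/3 = 1209.0281; MSW = 548.762/22 = 24.9437
F = MSB/MSW = 48.4702
df = (3, 22)
p-value (upper-tail) = 0.00000
At α=0.01: p < α → reject H₀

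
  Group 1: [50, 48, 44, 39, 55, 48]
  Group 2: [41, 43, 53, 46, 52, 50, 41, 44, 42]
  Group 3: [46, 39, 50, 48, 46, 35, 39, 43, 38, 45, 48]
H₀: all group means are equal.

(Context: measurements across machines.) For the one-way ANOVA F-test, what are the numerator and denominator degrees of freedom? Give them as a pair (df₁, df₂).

degrees of freedom = [2, 23]

k = 3 groups, N = 26 total
df = (k−1, N−k) = (3−1, 26−3) = (2, 23)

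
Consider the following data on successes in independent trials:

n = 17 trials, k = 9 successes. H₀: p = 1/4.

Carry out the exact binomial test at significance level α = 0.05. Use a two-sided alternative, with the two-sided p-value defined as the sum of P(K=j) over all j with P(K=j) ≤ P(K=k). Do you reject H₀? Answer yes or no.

reject H₀: yes

Exact binomial: n=17, k=9, p₀=1/4=0.2500
P(X=j) = C(n,j)·p₀^j·(1−p₀)^(n−j); p = Σ P(X=j) over j with P(X=j) ≤ P(X=9)
p-value (two-sided) = 0.01990
At α=0.05: p < α → reject H₀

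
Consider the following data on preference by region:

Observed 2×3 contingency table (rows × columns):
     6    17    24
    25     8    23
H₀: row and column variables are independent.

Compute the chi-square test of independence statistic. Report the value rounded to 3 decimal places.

Row totals [47, 56], col totals [31, 25, 47], n=103
χ² = (6−14.15)²/14.15 + (17−11.41)²/11.41 + (24−21.45)²/21.45 + (25−16.85)²/16.85 + (8−13.59)²/13.59 + (23−25.55)²/25.55 = 14.2287
df = 2

test statistic = 14.229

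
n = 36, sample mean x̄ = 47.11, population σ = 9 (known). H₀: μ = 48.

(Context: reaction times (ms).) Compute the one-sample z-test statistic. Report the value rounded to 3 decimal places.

SE = σ/√n = 9/√36 = 1.5000
z = (x̄−μ₀)/SE = (47.11−48)/1.5000 = -0.5933

test statistic = -0.593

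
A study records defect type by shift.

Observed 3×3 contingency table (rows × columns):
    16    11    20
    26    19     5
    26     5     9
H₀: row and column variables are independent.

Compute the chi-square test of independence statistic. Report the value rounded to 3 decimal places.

Row totals [47, 50, 40], col totals [68, 35, 34], n=137
χ² = (16−23.33)²/23.33 + (11−12.01)²/12.01 + (20−11.66)²/11.66 + (26−24.82)²/24.82 + (19−12.77)²/12.77 + (5−12.41)²/12.41 + (26−19.85)²/19.85 + (5−10.22)²/10.22 + (9−9.93)²/9.93 = 20.5130
df = 4

test statistic = 20.513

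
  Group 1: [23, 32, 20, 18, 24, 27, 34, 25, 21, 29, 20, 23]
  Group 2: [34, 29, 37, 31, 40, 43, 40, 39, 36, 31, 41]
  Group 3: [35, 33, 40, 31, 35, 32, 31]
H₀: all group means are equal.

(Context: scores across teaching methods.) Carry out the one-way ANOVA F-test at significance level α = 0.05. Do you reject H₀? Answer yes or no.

Group means [24.67, 36.45, 33.86], grand mean 31.133
SSB = Σnᵢ(x̄ᵢ−x̄)² = 865.216; SSW = ΣΣ(x−x̄ᵢ)² = 550.251
MSB = 865.216/2 = 432.6078; MSW = 550.251/27 = 20.3797
F = MSB/MSW = 21.2274
df = (2, 27)
p-value (upper-tail) = 0.00000
At α=0.05: p < α → reject H₀

reject H₀: yes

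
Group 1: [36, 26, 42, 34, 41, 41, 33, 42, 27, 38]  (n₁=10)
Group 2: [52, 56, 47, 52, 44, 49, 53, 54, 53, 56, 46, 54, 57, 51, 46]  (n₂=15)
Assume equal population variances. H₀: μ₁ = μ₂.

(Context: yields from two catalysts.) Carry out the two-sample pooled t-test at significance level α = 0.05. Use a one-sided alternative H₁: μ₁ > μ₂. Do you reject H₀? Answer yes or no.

reject H₀: no

x̄₁=36.000, s₁=5.963, n₁=10
x̄₂=51.333, s₂=4.065, n₂=15
s_p² = [9·5.963² + 14·4.065²]/23 = 23.9710
SE = √(s_p²·(1/10+1/15)) = 1.9988
t = (36.000−51.333)/1.9988 = -7.6713
df = 23
p-value (one-sided, H₁ greater) = 1.00000
At α=0.05: p ≥ α → fail to reject H₀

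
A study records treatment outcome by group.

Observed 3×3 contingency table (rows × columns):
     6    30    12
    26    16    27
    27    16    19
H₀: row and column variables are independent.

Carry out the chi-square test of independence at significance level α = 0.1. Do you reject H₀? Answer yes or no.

reject H₀: yes

Row totals [48, 69, 62], col totals [59, 62, 58], n=179
χ² = (6−15.82)²/15.82 + (30−16.63)²/16.63 + (12−15.55)²/15.55 + (26−22.74)²/22.74 + (16−23.90)²/23.90 + (27−22.36)²/22.36 + (27−20.44)²/20.44 + (16−21.47)²/21.47 + (19−20.09)²/20.09 = 25.2719
df = 4
p-value (upper-tail) = 0.00004
At α=0.1: p < α → reject H₀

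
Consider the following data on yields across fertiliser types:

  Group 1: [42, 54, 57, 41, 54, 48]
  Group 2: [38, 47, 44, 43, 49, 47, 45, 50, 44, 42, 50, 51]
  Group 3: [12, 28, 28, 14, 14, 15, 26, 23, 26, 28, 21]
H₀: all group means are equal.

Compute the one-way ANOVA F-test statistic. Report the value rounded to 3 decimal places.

Group means [49.33, 45.83, 21.36], grand mean 37.276
SSB = Σnᵢ(x̄ᵢ−x̄)² = 4536.248; SSW = ΣΣ(x−x̄ᵢ)² = 807.545
MSB = 4536.248/2 = 2268.1238; MSW = 807.545/26 = 31.0594
F = MSB/MSW = 73.0253
df = (2, 26)

test statistic = 73.025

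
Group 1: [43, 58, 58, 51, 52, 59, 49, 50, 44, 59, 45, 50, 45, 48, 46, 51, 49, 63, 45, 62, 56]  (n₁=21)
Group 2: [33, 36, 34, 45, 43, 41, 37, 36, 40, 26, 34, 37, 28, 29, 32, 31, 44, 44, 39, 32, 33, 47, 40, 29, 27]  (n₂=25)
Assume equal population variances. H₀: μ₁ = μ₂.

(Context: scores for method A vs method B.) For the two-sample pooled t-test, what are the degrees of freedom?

degrees of freedom = 44

df = n₁ + n₂ − 2 = 21 + 25 − 2 = 44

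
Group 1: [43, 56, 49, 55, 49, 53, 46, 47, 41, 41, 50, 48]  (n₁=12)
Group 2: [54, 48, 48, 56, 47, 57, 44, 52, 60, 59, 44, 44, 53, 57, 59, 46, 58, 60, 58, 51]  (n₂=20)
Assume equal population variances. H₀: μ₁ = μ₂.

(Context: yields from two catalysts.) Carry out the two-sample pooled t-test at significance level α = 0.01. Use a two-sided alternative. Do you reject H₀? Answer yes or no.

reject H₀: no

x̄₁=48.167, s₁=4.970, n₁=12
x̄₂=52.750, s₂=5.821, n₂=20
s_p² = [11·4.970² + 19·5.821²]/30 = 30.5139
SE = √(s_p²·(1/12+1/20)) = 2.0171
t = (48.167−52.750)/2.0171 = -2.2723
df = 30
p-value (two-sided) = 0.03040
At α=0.01: p ≥ α → fail to reject H₀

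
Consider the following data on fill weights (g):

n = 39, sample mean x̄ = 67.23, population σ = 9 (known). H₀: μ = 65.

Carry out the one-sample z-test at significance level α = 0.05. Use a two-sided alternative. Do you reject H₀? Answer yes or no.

reject H₀: no

SE = σ/√n = 9/√39 = 1.4412
z = (x̄−μ₀)/SE = (67.23−65)/1.4412 = 1.5474
p-value (two-sided) = 0.12177
At α=0.05: p ≥ α → fail to reject H₀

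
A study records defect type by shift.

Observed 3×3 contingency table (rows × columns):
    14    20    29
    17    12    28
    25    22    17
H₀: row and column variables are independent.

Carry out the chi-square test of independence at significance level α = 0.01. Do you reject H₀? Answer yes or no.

Row totals [63, 57, 64], col totals [56, 54, 74], n=184
χ² = (14−19.17)²/19.17 + (20−18.49)²/18.49 + (29−25.34)²/25.34 + (17−17.35)²/17.35 + (12−16.73)²/16.73 + (28−22.92)²/22.92 + (25−19.48)²/19.48 + (22−18.78)²/18.78 + (17−25.74)²/25.74 = 9.6002
df = 4
p-value (upper-tail) = 0.04773
At α=0.01: p ≥ α → fail to reject H₀

reject H₀: no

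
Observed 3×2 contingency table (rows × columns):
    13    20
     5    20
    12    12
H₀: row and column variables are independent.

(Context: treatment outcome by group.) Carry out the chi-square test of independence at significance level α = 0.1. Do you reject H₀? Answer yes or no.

Row totals [33, 25, 24], col totals [30, 52], n=82
χ² = (13−12.07)²/12.07 + (20−20.93)²/20.93 + (5−9.15)²/9.15 + (20−15.85)²/15.85 + (12−8.78)²/8.78 + (12−15.22)²/15.22 = 4.9378
df = 2
p-value (upper-tail) = 0.08468
At α=0.1: p < α → reject H₀

reject H₀: yes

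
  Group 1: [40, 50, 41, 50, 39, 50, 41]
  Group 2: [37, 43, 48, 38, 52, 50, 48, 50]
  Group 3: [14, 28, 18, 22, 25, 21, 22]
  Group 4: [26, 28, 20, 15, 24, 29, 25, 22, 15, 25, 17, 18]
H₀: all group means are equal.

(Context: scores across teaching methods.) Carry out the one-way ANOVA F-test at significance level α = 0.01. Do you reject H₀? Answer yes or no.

Group means [44.43, 45.75, 21.43, 22.00], grand mean 32.088
SSB = Σnᵢ(x̄ᵢ−x̄)² = 4575.807; SSW = ΣΣ(x−x̄ᵢ)² = 784.929
MSB = 4575.807/3 = 1525.2689; MSW = 784.929/30 = 26.1643
F = MSB/MSW = 58.2958
df = (3, 30)
p-value (upper-tail) = 0.00000
At α=0.01: p < α → reject H₀

reject H₀: yes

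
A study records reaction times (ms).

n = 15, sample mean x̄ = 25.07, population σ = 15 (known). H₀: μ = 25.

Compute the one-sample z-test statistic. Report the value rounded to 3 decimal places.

SE = σ/√n = 15/√15 = 3.8730
z = (x̄−μ₀)/SE = (25.07−25)/3.8730 = 0.0181

test statistic = 0.018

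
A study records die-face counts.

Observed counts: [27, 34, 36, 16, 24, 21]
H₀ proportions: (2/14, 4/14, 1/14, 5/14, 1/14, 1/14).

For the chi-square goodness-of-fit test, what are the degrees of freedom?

degrees of freedom = 5

df = k − 1 = 6 − 1 = 5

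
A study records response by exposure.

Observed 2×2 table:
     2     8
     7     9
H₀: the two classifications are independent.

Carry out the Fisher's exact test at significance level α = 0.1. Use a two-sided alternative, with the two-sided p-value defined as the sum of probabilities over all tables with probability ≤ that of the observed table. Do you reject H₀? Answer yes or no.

reject H₀: no

Margins: r₁=10, r₂=16, c₁=9, c₂=17, n=26
p_obs = C(10,2)·C(16,7)/C(26,9); sum pmf over tables with pmf ≤ p_obs
p-value (two-sided) = 0.39888
At α=0.1: p ≥ α → fail to reject H₀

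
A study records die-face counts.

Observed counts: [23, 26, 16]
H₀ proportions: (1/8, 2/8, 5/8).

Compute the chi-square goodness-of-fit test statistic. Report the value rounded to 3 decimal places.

n = 65; E_i = n·p_i = [8.12, 16.25, 40.62]
χ² = (23−8.12)²/8.12 + (26−16.25)²/16.25 + (16−40.62)²/40.62 = 48.0092
df = 2

test statistic = 48.009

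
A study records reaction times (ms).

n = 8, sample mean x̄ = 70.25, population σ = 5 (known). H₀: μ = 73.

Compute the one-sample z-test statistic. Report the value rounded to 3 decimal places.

test statistic = -1.556

SE = σ/√n = 5/√8 = 1.7678
z = (x̄−μ₀)/SE = (70.25−73)/1.7678 = -1.5556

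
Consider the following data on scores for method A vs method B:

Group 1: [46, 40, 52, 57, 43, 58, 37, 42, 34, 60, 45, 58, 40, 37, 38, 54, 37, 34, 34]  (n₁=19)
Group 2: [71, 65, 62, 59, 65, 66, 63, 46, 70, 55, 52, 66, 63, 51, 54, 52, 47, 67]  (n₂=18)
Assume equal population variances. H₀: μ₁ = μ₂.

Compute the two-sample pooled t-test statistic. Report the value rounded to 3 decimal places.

test statistic = -5.394

x̄₁=44.526, s₁=9.131, n₁=19
x̄₂=59.667, s₂=7.852, n₂=18
s_p² = [18·9.131² + 17·7.852²]/35 = 72.8211
SE = √(s_p²·(1/19+1/18)) = 2.8068
t = (44.526−59.667)/2.8068 = -5.3941
df = 35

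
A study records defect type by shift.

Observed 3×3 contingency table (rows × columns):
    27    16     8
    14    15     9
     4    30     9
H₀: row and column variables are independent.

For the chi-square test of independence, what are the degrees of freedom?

df = (r−1)(c−1) = (3−1)·(3−1) = 4

degrees of freedom = 4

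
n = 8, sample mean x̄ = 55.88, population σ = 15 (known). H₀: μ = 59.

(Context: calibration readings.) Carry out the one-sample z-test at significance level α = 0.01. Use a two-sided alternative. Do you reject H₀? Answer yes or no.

SE = σ/√n = 15/√8 = 5.3033
z = (x̄−μ₀)/SE = (55.88−59)/5.3033 = -0.5883
p-value (two-sided) = 0.55632
At α=0.01: p ≥ α → fail to reject H₀

reject H₀: no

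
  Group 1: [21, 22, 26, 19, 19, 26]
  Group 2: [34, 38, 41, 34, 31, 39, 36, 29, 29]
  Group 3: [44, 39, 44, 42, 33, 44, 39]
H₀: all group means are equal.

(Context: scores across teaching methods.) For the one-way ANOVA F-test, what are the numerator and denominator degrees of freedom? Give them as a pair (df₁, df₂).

degrees of freedom = [2, 19]

k = 3 groups, N = 22 total
df = (k−1, N−k) = (3−1, 22−3) = (2, 19)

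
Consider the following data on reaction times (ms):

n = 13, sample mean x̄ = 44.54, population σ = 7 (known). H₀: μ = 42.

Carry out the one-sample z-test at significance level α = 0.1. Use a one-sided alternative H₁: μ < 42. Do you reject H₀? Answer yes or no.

reject H₀: no

SE = σ/√n = 7/√13 = 1.9415
z = (x̄−μ₀)/SE = (44.54−42)/1.9415 = 1.3083
p-value (one-sided, H₁ less) = 0.90461
At α=0.1: p ≥ α → fail to reject H₀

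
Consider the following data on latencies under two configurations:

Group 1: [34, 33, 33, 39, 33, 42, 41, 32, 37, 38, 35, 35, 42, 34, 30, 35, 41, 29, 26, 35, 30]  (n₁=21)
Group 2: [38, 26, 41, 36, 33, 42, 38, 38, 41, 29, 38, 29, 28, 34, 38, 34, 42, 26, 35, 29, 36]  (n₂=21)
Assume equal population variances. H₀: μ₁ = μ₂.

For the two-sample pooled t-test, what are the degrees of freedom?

degrees of freedom = 40

df = n₁ + n₂ − 2 = 21 + 21 − 2 = 40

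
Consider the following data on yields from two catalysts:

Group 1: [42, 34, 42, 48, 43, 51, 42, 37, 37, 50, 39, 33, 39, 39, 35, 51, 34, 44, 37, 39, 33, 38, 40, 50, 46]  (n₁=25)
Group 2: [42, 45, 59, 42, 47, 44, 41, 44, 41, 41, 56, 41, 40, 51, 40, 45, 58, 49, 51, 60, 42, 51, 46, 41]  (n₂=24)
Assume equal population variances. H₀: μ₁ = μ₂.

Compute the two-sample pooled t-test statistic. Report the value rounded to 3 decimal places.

test statistic = -3.243

x̄₁=40.920, s₁=5.729, n₁=25
x̄₂=46.542, s₂=6.400, n₂=24
s_p² = [24·5.729² + 23·6.400²]/47 = 36.8042
SE = √(s_p²·(1/25+1/24)) = 1.7337
t = (40.920−46.542)/1.7337 = -3.2426
df = 47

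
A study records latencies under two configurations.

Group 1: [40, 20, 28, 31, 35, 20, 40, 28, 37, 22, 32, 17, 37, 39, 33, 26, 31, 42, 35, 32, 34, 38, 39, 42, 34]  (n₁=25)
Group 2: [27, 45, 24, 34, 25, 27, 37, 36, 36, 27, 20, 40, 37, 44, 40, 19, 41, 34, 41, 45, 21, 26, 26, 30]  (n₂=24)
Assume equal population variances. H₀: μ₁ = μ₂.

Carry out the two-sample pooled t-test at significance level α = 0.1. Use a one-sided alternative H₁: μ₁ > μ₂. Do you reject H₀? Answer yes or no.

reject H₀: no

x̄₁=32.480, s₁=7.119, n₁=25
x̄₂=32.583, s₂=8.214, n₂=24
s_p² = [24·7.119² + 23·8.214²]/47 = 58.8952
SE = √(s_p²·(1/25+1/24)) = 2.1931
t = (32.480−32.583)/2.1931 = -0.0471
df = 47
p-value (one-sided, H₁ greater) = 0.51869
At α=0.1: p ≥ α → fail to reject H₀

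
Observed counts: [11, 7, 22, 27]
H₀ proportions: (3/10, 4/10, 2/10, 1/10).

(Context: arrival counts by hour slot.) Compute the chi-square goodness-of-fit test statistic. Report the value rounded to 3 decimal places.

test statistic = 85.774

n = 67; E_i = n·p_i = [20.10, 26.80, 13.40, 6.70]
χ² = (11−20.10)²/20.10 + (7−26.80)²/26.80 + (22−13.40)²/13.40 + (27−6.70)²/6.70 = 85.7736
df = 3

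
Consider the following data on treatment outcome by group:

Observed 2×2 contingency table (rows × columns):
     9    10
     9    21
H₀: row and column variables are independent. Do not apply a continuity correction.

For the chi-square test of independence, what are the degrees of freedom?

df = (r−1)(c−1) = (2−1)·(2−1) = 1

degrees of freedom = 1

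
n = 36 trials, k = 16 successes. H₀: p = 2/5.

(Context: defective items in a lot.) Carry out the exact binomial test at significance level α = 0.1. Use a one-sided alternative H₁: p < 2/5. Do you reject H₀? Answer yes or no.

reject H₀: no

Exact binomial: n=36, k=16, p₀=2/5=0.4000
P(X≤16) from Σ C(n,i)·p₀^i·(1−p₀)^(n−i)
p-value (one-sided, H₁ less) = 0.76401
At α=0.1: p ≥ α → fail to reject H₀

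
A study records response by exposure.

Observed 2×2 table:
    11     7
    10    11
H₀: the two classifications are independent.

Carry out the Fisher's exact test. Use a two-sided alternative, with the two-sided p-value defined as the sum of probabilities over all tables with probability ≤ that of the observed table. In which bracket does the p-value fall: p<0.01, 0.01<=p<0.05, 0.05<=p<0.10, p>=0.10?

Margins: r₁=18, r₂=21, c₁=21, c₂=18, n=39
p_obs = C(18,11)·C(21,10)/C(39,21); sum pmf over tables with pmf ≤ p_obs
p-value (two-sided) = 0.52333
→ bracket: p>=0.10

p-value bracket: p>=0.10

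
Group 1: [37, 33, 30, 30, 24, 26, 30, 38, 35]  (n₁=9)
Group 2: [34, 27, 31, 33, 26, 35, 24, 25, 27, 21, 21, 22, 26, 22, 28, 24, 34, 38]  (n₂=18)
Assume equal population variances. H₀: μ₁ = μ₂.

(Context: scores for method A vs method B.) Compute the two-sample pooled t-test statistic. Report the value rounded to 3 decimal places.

test statistic = 1.809

x̄₁=31.444, s₁=4.746, n₁=9
x̄₂=27.667, s₂=5.280, n₂=18
s_p² = [8·4.746² + 17·5.280²]/25 = 26.1689
SE = √(s_p²·(1/9+1/18)) = 2.0884
t = (31.444−27.667)/2.0884 = 1.8089
df = 25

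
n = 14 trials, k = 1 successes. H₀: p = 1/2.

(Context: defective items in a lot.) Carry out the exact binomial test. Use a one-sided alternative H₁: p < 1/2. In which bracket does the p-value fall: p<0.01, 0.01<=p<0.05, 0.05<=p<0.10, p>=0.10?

p-value bracket: p<0.01

Exact binomial: n=14, k=1, p₀=1/2=0.5000
P(X≤1) from Σ C(n,i)·p₀^i·(1−p₀)^(n−i)
p-value (one-sided, H₁ less) = 0.00092
→ bracket: p<0.01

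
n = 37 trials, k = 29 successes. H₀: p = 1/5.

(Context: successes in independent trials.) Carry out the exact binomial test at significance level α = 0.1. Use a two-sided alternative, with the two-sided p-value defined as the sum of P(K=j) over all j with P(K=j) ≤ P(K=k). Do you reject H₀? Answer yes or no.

reject H₀: yes

Exact binomial: n=37, k=29, p₀=1/5=0.2000
P(X=j) = C(n,j)·p₀^j·(1−p₀)^(n−j); p = Σ P(X=j) over j with P(X=j) ≤ P(X=29)
p-value (two-sided) = 0.00000
At α=0.1: p < α → reject H₀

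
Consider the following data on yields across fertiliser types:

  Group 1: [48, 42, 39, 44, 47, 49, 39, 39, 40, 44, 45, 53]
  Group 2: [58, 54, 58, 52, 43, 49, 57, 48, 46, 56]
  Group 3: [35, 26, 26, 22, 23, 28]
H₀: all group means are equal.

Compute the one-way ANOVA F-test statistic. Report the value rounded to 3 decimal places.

Group means [44.08, 52.10, 26.67], grand mean 43.214
SSB = Σnᵢ(x̄ᵢ−x̄)² = 2441.564; SSW = ΣΣ(x−x̄ᵢ)² = 593.150
MSB = 2441.564/2 = 1220.7821; MSW = 593.150/25 = 23.7260
F = MSB/MSW = 51.4533
df = (2, 25)

test statistic = 51.453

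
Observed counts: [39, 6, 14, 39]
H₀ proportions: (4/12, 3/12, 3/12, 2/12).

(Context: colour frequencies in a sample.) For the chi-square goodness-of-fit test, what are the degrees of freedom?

degrees of freedom = 3

df = k − 1 = 4 − 1 = 3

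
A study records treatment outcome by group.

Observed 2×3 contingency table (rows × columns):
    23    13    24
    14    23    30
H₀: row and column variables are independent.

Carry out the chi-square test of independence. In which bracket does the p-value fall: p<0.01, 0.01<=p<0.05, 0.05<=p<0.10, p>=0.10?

Row totals [60, 67], col totals [37, 36, 54], n=127
χ² = (23−17.48)²/17.48 + (13−17.01)²/17.01 + (24−25.51)²/25.51 + (14−19.52)²/19.52 + (23−18.99)²/18.99 + (30−28.49)²/28.49 = 5.2638
df = 2
p-value (upper-tail) = 0.07194
→ bracket: 0.05<=p<0.10

p-value bracket: 0.05<=p<0.10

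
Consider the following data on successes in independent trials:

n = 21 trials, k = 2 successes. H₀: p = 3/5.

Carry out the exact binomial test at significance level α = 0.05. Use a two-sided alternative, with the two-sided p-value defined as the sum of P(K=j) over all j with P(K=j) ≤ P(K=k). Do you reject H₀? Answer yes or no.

reject H₀: yes

Exact binomial: n=21, k=2, p₀=3/5=0.6000
P(X=j) = C(n,j)·p₀^j·(1−p₀)^(n−j); p = Σ P(X=j) over j with P(X=j) ≤ P(X=2)
p-value (two-sided) = 0.00000
At α=0.05: p < α → reject H₀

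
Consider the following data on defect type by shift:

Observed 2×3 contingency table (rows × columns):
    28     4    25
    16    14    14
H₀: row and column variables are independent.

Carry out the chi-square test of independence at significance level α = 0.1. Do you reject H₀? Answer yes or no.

Row totals [57, 44], col totals [44, 18, 39], n=101
χ² = (28−24.83)²/24.83 + (4−10.16)²/10.16 + (25−22.01)²/22.01 + (16−19.17)²/19.17 + (14−7.84)²/7.84 + (14−16.99)²/16.99 = 10.4304
df = 2
p-value (upper-tail) = 0.00543
At α=0.1: p < α → reject H₀

reject H₀: yes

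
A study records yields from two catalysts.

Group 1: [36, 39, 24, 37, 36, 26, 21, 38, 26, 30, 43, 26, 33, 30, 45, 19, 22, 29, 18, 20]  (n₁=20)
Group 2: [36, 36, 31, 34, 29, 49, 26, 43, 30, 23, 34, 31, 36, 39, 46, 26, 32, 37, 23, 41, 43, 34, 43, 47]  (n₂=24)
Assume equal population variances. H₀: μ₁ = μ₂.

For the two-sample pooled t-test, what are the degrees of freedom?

df = n₁ + n₂ − 2 = 20 + 24 − 2 = 42

degrees of freedom = 42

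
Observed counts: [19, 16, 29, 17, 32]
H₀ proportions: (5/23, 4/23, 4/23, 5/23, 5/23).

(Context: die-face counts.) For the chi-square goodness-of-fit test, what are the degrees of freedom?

degrees of freedom = 4

df = k − 1 = 5 − 1 = 4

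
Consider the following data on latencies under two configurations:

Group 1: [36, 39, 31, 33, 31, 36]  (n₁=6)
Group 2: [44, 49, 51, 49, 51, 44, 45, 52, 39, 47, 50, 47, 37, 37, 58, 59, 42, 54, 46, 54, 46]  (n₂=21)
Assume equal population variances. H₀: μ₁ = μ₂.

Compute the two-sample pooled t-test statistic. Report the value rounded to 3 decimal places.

x̄₁=34.333, s₁=3.204, n₁=6
x̄₂=47.667, s₂=6.086, n₂=21
s_p² = [5·3.204² + 20·6.086²]/25 = 31.6800
SE = √(s_p²·(1/6+1/21)) = 2.6055
t = (34.333−47.667)/2.6055 = -5.1174
df = 25

test statistic = -5.117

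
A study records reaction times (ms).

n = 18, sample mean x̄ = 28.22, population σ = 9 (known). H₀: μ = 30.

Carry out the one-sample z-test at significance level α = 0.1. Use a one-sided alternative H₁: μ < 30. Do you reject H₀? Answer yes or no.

reject H₀: no

SE = σ/√n = 9/√18 = 2.1213
z = (x̄−μ₀)/SE = (28.22−30)/2.1213 = -0.8391
p-value (one-sided, H₁ less) = 0.20071
At α=0.1: p ≥ α → fail to reject H₀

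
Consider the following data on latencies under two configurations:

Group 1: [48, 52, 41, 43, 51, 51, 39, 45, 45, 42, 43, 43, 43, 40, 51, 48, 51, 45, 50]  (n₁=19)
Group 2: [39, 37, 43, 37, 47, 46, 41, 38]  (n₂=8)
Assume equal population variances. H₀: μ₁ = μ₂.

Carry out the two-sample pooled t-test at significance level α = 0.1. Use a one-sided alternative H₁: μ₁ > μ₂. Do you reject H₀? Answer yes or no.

x̄₁=45.842, s₁=4.246, n₁=19
x̄₂=41.000, s₂=3.964, n₂=8
s_p² = [18·4.246² + 7·3.964²]/25 = 17.3811
SE = √(s_p²·(1/19+1/8)) = 1.7571
t = (45.842−41.000)/1.7571 = 2.7557
df = 25
p-value (one-sided, H₁ greater) = 0.00538
At α=0.1: p < α → reject H₀

reject H₀: yes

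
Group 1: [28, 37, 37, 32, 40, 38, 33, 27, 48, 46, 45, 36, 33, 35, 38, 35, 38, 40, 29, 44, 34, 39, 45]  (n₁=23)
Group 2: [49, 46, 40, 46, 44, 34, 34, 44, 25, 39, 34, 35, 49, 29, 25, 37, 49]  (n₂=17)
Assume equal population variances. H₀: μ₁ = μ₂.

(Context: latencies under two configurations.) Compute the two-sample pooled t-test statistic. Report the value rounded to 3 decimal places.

x̄₁=37.261, s₁=5.730, n₁=23
x̄₂=38.765, s₂=8.043, n₂=17
s_p² = [22·5.730² + 16·8.043²]/38 = 46.2498
SE = √(s_p²·(1/23+1/17)) = 2.1752
t = (37.261−38.765)/2.1752 = -0.6914
df = 38

test statistic = -0.691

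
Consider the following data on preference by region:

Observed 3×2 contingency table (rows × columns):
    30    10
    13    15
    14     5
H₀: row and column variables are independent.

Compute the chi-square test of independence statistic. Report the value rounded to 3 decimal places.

Row totals [40, 28, 19], col totals [57, 30], n=87
χ² = (30−26.21)²/26.21 + (10−13.79)²/13.79 + (13−18.34)²/18.34 + (15−9.66)²/9.66 + (14−12.45)²/12.45 + (5−6.55)²/6.55 = 6.6690
df = 2

test statistic = 6.669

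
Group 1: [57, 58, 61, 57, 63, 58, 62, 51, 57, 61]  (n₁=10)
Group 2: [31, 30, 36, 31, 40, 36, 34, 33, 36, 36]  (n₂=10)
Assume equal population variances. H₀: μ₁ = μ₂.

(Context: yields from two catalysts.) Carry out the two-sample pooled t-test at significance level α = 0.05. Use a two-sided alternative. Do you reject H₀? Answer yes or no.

x̄₁=58.500, s₁=3.472, n₁=10
x̄₂=34.300, s₂=3.093, n₂=10
s_p² = [9·3.472² + 9·3.093²]/18 = 10.8111
SE = √(s_p²·(1/10+1/10)) = 1.4704
t = (58.500−34.300)/1.4704 = 16.4576
df = 18
p-value (two-sided) = 0.00000
At α=0.05: p < α → reject H₀

reject H₀: yes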